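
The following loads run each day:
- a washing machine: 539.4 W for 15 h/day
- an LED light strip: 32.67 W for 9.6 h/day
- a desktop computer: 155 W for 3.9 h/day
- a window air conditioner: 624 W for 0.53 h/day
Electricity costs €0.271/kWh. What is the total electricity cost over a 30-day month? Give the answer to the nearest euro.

washing machine: 539.4 W × 15 h × 30 d = 242,730 Wh = 242.7 kWh
LED light strip: 32.67 W × 9.6 h × 30 d = 9,409 Wh = 9.409 kWh
desktop computer: 155 W × 3.9 h × 30 d = 18,135 Wh = 18.14 kWh
window air conditioner: 624 W × 0.53 h × 30 d = 9,922 Wh = 9.922 kWh
Total energy = 242.7 + 9.409 + 18.14 + 9.922 = 280.2 kWh
Cost = 280.2 kWh × €0.271 = €75.93 ≈ €76

€76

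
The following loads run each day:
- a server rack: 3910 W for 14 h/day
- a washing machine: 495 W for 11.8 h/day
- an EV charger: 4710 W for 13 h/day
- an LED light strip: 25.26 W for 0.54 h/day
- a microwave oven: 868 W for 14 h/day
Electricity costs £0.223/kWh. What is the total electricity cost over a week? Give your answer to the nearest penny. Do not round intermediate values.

server rack: 3910 W × 14 h × 7 d = 383,180 Wh = 383.2 kWh
washing machine: 495 W × 11.8 h × 7 d = 40,887 Wh = 40.89 kWh
EV charger: 4710 W × 13 h × 7 d = 428,610 Wh = 428.6 kWh
LED light strip: 25.26 W × 0.54 h × 7 d = 95 Wh = 0.09548 kWh
microwave oven: 868 W × 14 h × 7 d = 85,064 Wh = 85.06 kWh
Total energy = 383.2 + 40.89 + 428.6 + 0.09548 + 85.06 = 937.8 kWh
Cost = 937.8 kWh × £0.223 = £209.14

£209.14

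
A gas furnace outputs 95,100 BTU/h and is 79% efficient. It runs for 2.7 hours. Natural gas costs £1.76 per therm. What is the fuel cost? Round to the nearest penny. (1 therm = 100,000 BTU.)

£5.72

Heat delivered = 95,100 BTU/h × 2.7 h = 256,770 BTU
Gas input = 256,770 / 0.79 = 325,025 BTU
= 325,025 / 100,000 = 3.25 therm
Cost = 3.25 × £1.76/therm = £5.72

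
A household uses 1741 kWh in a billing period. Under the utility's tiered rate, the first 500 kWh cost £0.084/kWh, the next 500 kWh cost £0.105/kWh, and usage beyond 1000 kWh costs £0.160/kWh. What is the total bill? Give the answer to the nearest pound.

First 500 kWh × £0.084 = £42.00
Next 500 kWh × £0.105 = £52.50
Remaining 741 kWh × £0.160 = £118.56
Total = £213.06 ≈ £213

£213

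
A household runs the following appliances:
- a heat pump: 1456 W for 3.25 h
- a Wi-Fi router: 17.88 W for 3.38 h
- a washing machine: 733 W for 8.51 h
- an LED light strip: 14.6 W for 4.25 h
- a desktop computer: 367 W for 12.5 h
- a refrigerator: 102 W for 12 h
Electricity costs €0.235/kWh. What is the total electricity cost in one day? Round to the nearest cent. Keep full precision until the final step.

heat pump: 1456 W × 3.25 h = 4,732 Wh = 4.732 kWh
Wi-Fi router: 17.88 W × 3.38 h = 60 Wh = 0.06043 kWh
washing machine: 733 W × 8.51 h = 6,238 Wh = 6.238 kWh
LED light strip: 14.6 W × 4.25 h = 62 Wh = 0.06205 kWh
desktop computer: 367 W × 12.5 h = 4,588 Wh = 4.588 kWh
refrigerator: 102 W × 12 h = 1,224 Wh = 1.224 kWh
Total energy = 4.732 + 0.06043 + 6.238 + 0.06205 + 4.588 + 1.224 = 16.9 kWh
Cost = 16.9 kWh × €0.235 = €3.97

€3.97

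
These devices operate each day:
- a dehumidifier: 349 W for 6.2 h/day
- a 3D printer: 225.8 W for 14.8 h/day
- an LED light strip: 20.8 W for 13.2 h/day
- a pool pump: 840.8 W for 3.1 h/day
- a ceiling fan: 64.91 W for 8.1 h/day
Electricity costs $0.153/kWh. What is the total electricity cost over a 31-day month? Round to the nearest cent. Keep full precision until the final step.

dehumidifier: 349 W × 6.2 h × 31 d = 67,078 Wh = 67.08 kWh
3D printer: 225.8 W × 14.8 h × 31 d = 103,597 Wh = 103.6 kWh
LED light strip: 20.8 W × 13.2 h × 31 d = 8,511 Wh = 8.511 kWh
pool pump: 840.8 W × 3.1 h × 31 d = 80,801 Wh = 80.8 kWh
ceiling fan: 64.91 W × 8.1 h × 31 d = 16,299 Wh = 16.3 kWh
Total energy = 67.08 + 103.6 + 8.511 + 80.8 + 16.3 = 276.3 kWh
Cost = 276.3 kWh × $0.153 = $42.27

$42.27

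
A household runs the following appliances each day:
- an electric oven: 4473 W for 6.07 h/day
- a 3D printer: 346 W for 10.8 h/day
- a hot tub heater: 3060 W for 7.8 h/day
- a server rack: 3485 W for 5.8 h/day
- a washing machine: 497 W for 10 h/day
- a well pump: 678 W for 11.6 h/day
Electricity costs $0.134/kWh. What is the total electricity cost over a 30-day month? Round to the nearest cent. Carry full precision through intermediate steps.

$352.97

electric oven: 4473 W × 6.07 h × 30 d = 814,533 Wh = 814.5 kWh
3D printer: 346 W × 10.8 h × 30 d = 112,104 Wh = 112.1 kWh
hot tub heater: 3060 W × 7.8 h × 30 d = 716,040 Wh = 716 kWh
server rack: 3485 W × 5.8 h × 30 d = 606,390 Wh = 606.4 kWh
washing machine: 497 W × 10 h × 30 d = 149,100 Wh = 149.1 kWh
well pump: 678 W × 11.6 h × 30 d = 235,944 Wh = 235.9 kWh
Total energy = 814.5 + 112.1 + 716 + 606.4 + 149.1 + 235.9 = 2,634 kWh
Cost = 2,634 kWh × $0.134 = $352.97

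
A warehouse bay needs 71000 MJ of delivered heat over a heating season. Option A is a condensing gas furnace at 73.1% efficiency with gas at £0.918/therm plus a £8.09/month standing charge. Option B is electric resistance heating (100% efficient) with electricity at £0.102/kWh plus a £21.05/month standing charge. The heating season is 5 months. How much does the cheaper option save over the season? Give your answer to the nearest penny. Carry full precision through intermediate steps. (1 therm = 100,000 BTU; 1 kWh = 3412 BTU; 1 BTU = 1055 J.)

£1231.51

Heat load = 71000 MJ = 71,000,000,000 J / 1055 = 67,298,578 BTU
Gas: input = 67,298,578 / 0.731 = 92,063,718 BTU = 920.6 therm → 920.6 × £0.918 = £845.14; + 5 × £8.09 standing = £885.59
Electric: 67,298,578 BTU / 3412 = 19,720 kWh → × £0.102 = £2,011.86; + 5 × £21.05 standing = £2,117.11
Difference = |£885.59 − £2,117.11| = £1,231.51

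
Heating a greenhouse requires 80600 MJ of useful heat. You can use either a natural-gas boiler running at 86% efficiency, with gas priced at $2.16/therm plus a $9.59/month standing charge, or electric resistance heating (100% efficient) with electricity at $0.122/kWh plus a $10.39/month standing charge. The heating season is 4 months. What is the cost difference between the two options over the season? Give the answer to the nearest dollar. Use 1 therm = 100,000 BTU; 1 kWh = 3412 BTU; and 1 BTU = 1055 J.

$816

Heat load = 80600 MJ = 80,600,000,000 J / 1055 = 76,398,104 BTU
Gas: input = 76,398,104 / 0.86 = 88,835,005 BTU = 888.4 therm → 888.4 × $2.16 = $1,918.84; + 4 × $9.59 standing = $1,957.20
Electric: 76,398,104 BTU / 3412 = 22,390 kWh → × $0.122 = $2,731.70; + 4 × $10.39 standing = $2,773.26
Difference = |$1,957.20 − $2,773.26| = $816.07 ≈ $816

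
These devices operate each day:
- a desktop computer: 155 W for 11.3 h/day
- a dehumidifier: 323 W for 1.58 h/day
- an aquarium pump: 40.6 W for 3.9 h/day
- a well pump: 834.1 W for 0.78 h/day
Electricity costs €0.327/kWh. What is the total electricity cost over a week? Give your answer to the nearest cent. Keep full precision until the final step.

€7.03

desktop computer: 155 W × 11.3 h × 7 d = 12,260 Wh = 12.26 kWh
dehumidifier: 323 W × 1.58 h × 7 d = 3,572 Wh = 3.572 kWh
aquarium pump: 40.6 W × 3.9 h × 7 d = 1,108 Wh = 1.108 kWh
well pump: 834.1 W × 0.78 h × 7 d = 4,554 Wh = 4.554 kWh
Total energy = 12.26 + 3.572 + 1.108 + 4.554 = 21.5 kWh
Cost = 21.5 kWh × €0.327 = €7.03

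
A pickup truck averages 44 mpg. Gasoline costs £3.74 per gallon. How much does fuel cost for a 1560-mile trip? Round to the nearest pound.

Fuel = 1560 mi / 44 mpg = 35.45 gal
Cost = 35.45 gal × £3.74/gal = £132.60 ≈ £133

£133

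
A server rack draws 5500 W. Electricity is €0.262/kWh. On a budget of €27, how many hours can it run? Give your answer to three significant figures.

18.7 h

Energy budget = €27 / €0.262 per kWh = 103.1 kWh = 103,053 Wh
Runtime = 103,053 Wh / 5500 W = 18.74 h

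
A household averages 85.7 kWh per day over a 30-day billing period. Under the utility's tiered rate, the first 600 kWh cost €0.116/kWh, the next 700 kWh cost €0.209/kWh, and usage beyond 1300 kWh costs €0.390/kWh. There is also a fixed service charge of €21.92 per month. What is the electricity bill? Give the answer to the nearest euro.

Usage = 85.7 kWh/day × 30 days = 2571 kWh
First 600 kWh × €0.116 = €69.60
Next 700 kWh × €0.209 = €146.30
Remaining 1271 kWh × €0.390 = €495.69
Energy charge = €711.59; + service €21.92 = €733.51 ≈ €734

€734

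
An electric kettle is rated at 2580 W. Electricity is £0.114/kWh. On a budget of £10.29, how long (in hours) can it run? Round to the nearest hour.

Energy budget = £10.29 / £0.114 per kWh = 90.26 kWh = 90,263 Wh
Runtime = 90,263 Wh / 2580 W = 34.99 h

35 h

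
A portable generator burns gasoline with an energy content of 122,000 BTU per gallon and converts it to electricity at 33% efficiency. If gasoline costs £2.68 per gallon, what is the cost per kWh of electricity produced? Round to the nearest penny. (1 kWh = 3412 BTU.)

£0.23

Electrical output per gallon = 122,000 BTU × 0.33 / 3412 BTU/kWh = 11.8 kWh
Cost per kWh = £2.68 / 11.8 kWh = £0.227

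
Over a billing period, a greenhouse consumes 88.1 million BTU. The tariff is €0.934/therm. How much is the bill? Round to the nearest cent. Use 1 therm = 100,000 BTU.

€822.85

88.1 million BTU × (10 therm/million BTU) = 881 therm
Cost = 881 therm × €0.934/therm = €822.85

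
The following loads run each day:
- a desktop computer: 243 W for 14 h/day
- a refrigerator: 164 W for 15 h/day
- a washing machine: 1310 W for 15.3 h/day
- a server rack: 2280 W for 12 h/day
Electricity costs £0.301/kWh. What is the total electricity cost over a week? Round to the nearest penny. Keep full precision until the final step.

£112.23

desktop computer: 243 W × 14 h × 7 d = 23,814 Wh = 23.81 kWh
refrigerator: 164 W × 15 h × 7 d = 17,220 Wh = 17.22 kWh
washing machine: 1310 W × 15.3 h × 7 d = 140,301 Wh = 140.3 kWh
server rack: 2280 W × 12 h × 7 d = 191,520 Wh = 191.5 kWh
Total energy = 23.81 + 17.22 + 140.3 + 191.5 = 372.9 kWh
Cost = 372.9 kWh × £0.301 = £112.23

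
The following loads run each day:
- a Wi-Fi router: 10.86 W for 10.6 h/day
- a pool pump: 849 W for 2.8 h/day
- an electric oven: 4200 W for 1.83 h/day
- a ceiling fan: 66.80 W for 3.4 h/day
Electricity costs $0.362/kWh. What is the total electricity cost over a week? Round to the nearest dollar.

$26

Wi-Fi router: 10.86 W × 10.6 h × 7 d = 806 Wh = 0.8058 kWh
pool pump: 849 W × 2.8 h × 7 d = 16,640 Wh = 16.64 kWh
electric oven: 4200 W × 1.83 h × 7 d = 53,802 Wh = 53.8 kWh
ceiling fan: 66.80 W × 3.4 h × 7 d = 1,590 Wh = 1.59 kWh
Total energy = 0.8058 + 16.64 + 53.8 + 1.59 = 72.84 kWh
Cost = 72.84 kWh × $0.362 = $26.37 ≈ $26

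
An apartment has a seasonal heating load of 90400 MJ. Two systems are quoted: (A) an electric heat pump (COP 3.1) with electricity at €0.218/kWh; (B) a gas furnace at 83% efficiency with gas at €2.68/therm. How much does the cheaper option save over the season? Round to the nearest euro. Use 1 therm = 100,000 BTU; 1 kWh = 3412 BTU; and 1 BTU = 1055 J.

Heat load = 90400 MJ = 90,400,000,000 J / 1055 = 85,687,204 BTU
Gas: input = 85,687,204 / 0.830 = 103,237,595 BTU = 1,032 therm → 1,032 × €2.68 = €2,766.77
Heat pump: 85,687,204 BTU / 3412 = 25,110 kWh heat; / 3.1 = 8,101 kWh in → × €0.218 = €1,766.04
Difference = |€2,766.77 − €1,766.04| = €1,000.72 ≈ €1001

€1001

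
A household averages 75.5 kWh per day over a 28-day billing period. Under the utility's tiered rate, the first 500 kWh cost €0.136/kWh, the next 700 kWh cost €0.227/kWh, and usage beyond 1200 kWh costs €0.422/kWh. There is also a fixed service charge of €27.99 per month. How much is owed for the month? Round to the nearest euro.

€641

Usage = 75.5 kWh/day × 28 days = 2114 kWh
First 500 kWh × €0.136 = €68.00
Next 700 kWh × €0.227 = €158.90
Remaining 914 kWh × €0.422 = €385.71
Energy charge = €612.61; + service €27.99 = €640.60 ≈ €641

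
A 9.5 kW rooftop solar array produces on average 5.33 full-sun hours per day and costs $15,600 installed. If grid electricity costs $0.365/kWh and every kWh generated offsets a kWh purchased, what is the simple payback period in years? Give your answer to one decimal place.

Daily generation = 9.5 kW × 5.33 h = 50.63 kWh
Annual generation = 50.63 × 365 = 18482 kWh
Annual savings = 18482 × $0.365 = $6,745.85
Payback = $15,600 / $6,745.85 = 2.31 years

2.3 years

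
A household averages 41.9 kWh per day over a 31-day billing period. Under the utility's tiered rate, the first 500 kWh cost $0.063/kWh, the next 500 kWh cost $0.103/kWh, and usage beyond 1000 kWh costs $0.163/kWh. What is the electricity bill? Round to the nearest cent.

Usage = 41.9 kWh/day × 31 days = 1298.9 kWh
First 500 kWh × $0.063 = $31.50
Next 500 kWh × $0.103 = $51.50
Remaining 298.9 kWh × $0.163 = $48.72
Total = $131.72

$131.72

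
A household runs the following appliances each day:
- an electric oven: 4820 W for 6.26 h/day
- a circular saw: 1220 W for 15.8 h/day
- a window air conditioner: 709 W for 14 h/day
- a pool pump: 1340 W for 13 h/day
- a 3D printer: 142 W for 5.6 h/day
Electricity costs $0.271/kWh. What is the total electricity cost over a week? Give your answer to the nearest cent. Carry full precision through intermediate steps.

electric oven: 4820 W × 6.26 h × 7 d = 211,212 Wh = 211.2 kWh
circular saw: 1220 W × 15.8 h × 7 d = 134,932 Wh = 134.9 kWh
window air conditioner: 709 W × 14 h × 7 d = 69,482 Wh = 69.48 kWh
pool pump: 1340 W × 13 h × 7 d = 121,940 Wh = 121.9 kWh
3D printer: 142 W × 5.6 h × 7 d = 5,566 Wh = 5.566 kWh
Total energy = 211.2 + 134.9 + 69.48 + 121.9 + 5.566 = 543.1 kWh
Cost = 543.1 kWh × $0.271 = $147.19

$147.19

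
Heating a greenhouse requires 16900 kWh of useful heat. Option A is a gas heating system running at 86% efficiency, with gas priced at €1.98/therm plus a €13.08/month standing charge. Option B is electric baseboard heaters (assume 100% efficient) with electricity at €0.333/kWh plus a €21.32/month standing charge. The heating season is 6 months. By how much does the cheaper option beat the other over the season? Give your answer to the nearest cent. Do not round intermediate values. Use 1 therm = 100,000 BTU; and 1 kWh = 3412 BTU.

€4349.55

Heat load = 16900 kWh × 3412 = 57,662,800 BTU
Gas: input = 57,662,800 / 0.86 = 67,049,767 BTU = 670.5 therm → 670.5 × €1.98 = €1,327.59; + 6 × €13.08 standing = €1,406.07
Electric: 57,662,800 BTU / 3412 = 16,900 kWh → × €0.333 = €5,627.70; + 6 × €21.32 standing = €5,755.62
Difference = |€1,406.07 − €5,755.62| = €4,349.55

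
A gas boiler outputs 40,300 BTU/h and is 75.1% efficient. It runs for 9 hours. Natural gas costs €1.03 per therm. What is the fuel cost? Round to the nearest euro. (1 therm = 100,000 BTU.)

Heat delivered = 40,300 BTU/h × 9 h = 362,700 BTU
Gas input = 362,700 / 0.751 = 482,956 BTU
= 482,956 / 100,000 = 4.83 therm
Cost = 4.83 × €1.03/therm = €4.97 ≈ €5

€5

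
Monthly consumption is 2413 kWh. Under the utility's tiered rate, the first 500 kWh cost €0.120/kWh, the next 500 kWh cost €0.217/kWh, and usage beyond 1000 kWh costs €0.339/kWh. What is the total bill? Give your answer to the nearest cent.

€647.51

First 500 kWh × €0.120 = €60.00
Next 500 kWh × €0.217 = €108.50
Remaining 1413 kWh × €0.339 = €479.01
Total = €647.51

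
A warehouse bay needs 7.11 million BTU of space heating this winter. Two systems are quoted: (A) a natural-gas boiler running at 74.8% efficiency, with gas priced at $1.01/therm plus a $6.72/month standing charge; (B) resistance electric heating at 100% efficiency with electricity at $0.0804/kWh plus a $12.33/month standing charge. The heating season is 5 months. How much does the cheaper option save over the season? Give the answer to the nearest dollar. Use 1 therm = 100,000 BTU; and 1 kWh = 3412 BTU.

$100

Heat load = 7.11 × 10⁶ BTU = 7,110,000 BTU
Gas: input = 7,110,000 / 0.748 = 9,505,348 BTU = 95.05 therm → 95.05 × $1.01 = $96.00; + 5 × $6.72 standing = $129.60
Electric: 7,110,000 BTU / 3412 = 2,084 kWh → × $0.0804 = $167.54; + 5 × $12.33 standing = $229.19
Difference = |$129.60 − $229.19| = $99.59 ≈ $100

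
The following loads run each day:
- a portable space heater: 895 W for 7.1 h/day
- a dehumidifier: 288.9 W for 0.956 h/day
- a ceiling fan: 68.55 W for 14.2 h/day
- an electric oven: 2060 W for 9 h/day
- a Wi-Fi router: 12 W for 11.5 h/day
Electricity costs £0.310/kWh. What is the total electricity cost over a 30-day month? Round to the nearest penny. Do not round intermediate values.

portable space heater: 895 W × 7.1 h × 30 d = 190,635 Wh = 190.6 kWh
dehumidifier: 288.9 W × 0.956 h × 30 d = 8,286 Wh = 8.286 kWh
ceiling fan: 68.55 W × 14.2 h × 30 d = 29,202 Wh = 29.2 kWh
electric oven: 2060 W × 9 h × 30 d = 556,200 Wh = 556.2 kWh
Wi-Fi router: 12 W × 11.5 h × 30 d = 4,140 Wh = 4.14 kWh
Total energy = 190.6 + 8.286 + 29.2 + 556.2 + 4.14 = 788.5 kWh
Cost = 788.5 kWh × £0.310 = £244.42

£244.42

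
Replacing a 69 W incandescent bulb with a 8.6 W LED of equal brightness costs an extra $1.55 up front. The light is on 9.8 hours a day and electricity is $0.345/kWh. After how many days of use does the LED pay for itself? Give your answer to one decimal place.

7.6 days

Power saved = 69 − 8.6 = 60.4 W
Daily energy saved = 60.4 W × 9.8 h = 591.9 Wh = 0.59192 kWh
Daily savings = 0.59192 × $0.345 = $0.2042
Payback = $1.55 / $0.2042 per day = 7.59 days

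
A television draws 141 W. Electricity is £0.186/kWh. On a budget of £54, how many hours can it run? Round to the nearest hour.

2059 h

Energy budget = £54 / £0.186 per kWh = 290.3 kWh = 290,323 Wh
Runtime = 290,323 Wh / 141 W = 2,059 h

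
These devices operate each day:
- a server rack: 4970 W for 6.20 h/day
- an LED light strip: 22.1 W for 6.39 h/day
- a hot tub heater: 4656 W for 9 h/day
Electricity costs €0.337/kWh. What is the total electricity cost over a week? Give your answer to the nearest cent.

server rack: 4970 W × 6.20 h × 7 d = 215,698 Wh = 215.7 kWh
LED light strip: 22.1 W × 6.39 h × 7 d = 989 Wh = 0.9885 kWh
hot tub heater: 4656 W × 9 h × 7 d = 293,328 Wh = 293.3 kWh
Total energy = 215.7 + 0.9885 + 293.3 = 510 kWh
Cost = 510 kWh × €0.337 = €171.87

€171.87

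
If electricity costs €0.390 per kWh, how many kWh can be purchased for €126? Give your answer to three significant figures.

€126 / €0.390 per kWh = 323.1 kWh

323 kWh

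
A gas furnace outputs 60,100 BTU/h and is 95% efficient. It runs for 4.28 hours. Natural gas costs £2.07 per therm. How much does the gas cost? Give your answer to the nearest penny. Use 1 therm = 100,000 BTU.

Heat delivered = 60,100 BTU/h × 4.28 h = 257,228 BTU
Gas input = 257,228 / 0.95 = 270,766 BTU
= 270,766 / 100,000 = 2.708 therm
Cost = 2.708 × £2.07/therm = £5.60

£5.60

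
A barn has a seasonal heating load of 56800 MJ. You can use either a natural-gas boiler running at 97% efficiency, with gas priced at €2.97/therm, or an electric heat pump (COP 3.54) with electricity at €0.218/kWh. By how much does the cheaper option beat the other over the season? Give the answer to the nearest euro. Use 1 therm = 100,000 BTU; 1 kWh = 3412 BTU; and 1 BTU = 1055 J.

Heat load = 56800 MJ = 56,800,000,000 J / 1055 = 53,838,863 BTU
Gas: input = 53,838,863 / 0.97 = 55,503,982 BTU = 555 therm → 555 × €2.97 = €1,648.47
Heat pump: 53,838,863 BTU / 3412 = 15,780 kWh heat; / 3.54 = 4,457 kWh in → × €0.218 = €971.72
Difference = |€1,648.47 − €971.72| = €676.75 ≈ €677

€677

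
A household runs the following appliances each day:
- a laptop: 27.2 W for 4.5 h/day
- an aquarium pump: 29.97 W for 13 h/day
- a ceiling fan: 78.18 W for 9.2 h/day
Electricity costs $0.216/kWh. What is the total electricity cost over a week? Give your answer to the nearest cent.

laptop: 27.2 W × 4.5 h × 7 d = 857 Wh = 0.8568 kWh
aquarium pump: 29.97 W × 13 h × 7 d = 2,727 Wh = 2.727 kWh
ceiling fan: 78.18 W × 9.2 h × 7 d = 5,035 Wh = 5.035 kWh
Total energy = 0.8568 + 2.727 + 5.035 = 8.619 kWh
Cost = 8.619 kWh × $0.216 = $1.86

$1.86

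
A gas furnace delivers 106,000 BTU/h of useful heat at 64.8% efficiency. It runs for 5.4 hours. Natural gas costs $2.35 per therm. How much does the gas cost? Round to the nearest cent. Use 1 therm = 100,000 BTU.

Heat delivered = 106,000 BTU/h × 5.4 h = 572,400 BTU
Gas input = 572,400 / 0.648 = 883,333 BTU
= 883,333 / 100,000 = 8.833 therm
Cost = 8.833 × $2.35/therm = $20.76

$20.76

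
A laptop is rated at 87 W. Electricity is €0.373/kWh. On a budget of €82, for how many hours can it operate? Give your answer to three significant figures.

Energy budget = €82 / €0.373 per kWh = 219.8 kWh = 219,839 Wh
Runtime = 219,839 Wh / 87 W = 2,527 h

2530 h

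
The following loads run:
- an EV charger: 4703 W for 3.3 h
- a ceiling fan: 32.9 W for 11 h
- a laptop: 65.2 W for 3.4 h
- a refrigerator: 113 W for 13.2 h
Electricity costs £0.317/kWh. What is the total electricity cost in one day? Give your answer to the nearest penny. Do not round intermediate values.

£5.58

EV charger: 4703 W × 3.3 h = 15,520 Wh = 15.52 kWh
ceiling fan: 32.9 W × 11 h = 362 Wh = 0.3619 kWh
laptop: 65.2 W × 3.4 h = 222 Wh = 0.2217 kWh
refrigerator: 113 W × 13.2 h = 1,492 Wh = 1.492 kWh
Total energy = 15.52 + 0.3619 + 0.2217 + 1.492 = 17.6 kWh
Cost = 17.6 kWh × £0.317 = £5.58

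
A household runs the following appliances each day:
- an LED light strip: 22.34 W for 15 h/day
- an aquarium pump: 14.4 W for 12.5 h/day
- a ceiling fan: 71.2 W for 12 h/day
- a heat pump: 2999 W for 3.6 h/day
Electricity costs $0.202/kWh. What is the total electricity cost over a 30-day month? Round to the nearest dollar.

$74

LED light strip: 22.34 W × 15 h × 30 d = 10,053 Wh = 10.05 kWh
aquarium pump: 14.4 W × 12.5 h × 30 d = 5,400 Wh = 5.4 kWh
ceiling fan: 71.2 W × 12 h × 30 d = 25,632 Wh = 25.63 kWh
heat pump: 2999 W × 3.6 h × 30 d = 323,892 Wh = 323.9 kWh
Total energy = 10.05 + 5.4 + 25.63 + 323.9 = 365 kWh
Cost = 365 kWh × $0.202 = $73.73 ≈ $74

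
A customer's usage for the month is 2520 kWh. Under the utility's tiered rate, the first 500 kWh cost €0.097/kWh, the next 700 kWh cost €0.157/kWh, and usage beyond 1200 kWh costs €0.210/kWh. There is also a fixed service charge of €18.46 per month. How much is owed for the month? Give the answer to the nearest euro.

€454

First 500 kWh × €0.097 = €48.50
Next 700 kWh × €0.157 = €109.90
Remaining 1320 kWh × €0.210 = €277.20
Energy charge = €435.60; + service €18.46 = €454.06 ≈ €454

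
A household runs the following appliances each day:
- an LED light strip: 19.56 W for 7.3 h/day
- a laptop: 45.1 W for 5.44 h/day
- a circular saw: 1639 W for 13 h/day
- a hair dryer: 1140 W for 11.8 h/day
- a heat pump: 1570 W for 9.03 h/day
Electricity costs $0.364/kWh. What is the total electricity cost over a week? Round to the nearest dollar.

$126

LED light strip: 19.56 W × 7.3 h × 7 d = 1,000 Wh = 0.9995 kWh
laptop: 45.1 W × 5.44 h × 7 d = 1,717 Wh = 1.717 kWh
circular saw: 1639 W × 13 h × 7 d = 149,149 Wh = 149.1 kWh
hair dryer: 1140 W × 11.8 h × 7 d = 94,164 Wh = 94.16 kWh
heat pump: 1570 W × 9.03 h × 7 d = 99,240 Wh = 99.24 kWh
Total energy = 0.9995 + 1.717 + 149.1 + 94.16 + 99.24 = 345.3 kWh
Cost = 345.3 kWh × $0.364 = $125.68 ≈ $126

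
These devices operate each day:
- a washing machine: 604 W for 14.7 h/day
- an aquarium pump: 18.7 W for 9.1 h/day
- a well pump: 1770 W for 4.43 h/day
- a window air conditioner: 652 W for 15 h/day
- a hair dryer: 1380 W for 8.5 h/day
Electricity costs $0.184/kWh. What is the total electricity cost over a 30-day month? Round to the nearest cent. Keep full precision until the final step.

washing machine: 604 W × 14.7 h × 30 d = 266,364 Wh = 266.4 kWh
aquarium pump: 18.7 W × 9.1 h × 30 d = 5,105 Wh = 5.105 kWh
well pump: 1770 W × 4.43 h × 30 d = 235,233 Wh = 235.2 kWh
window air conditioner: 652 W × 15 h × 30 d = 293,400 Wh = 293.4 kWh
hair dryer: 1380 W × 8.5 h × 30 d = 351,900 Wh = 351.9 kWh
Total energy = 266.4 + 5.105 + 235.2 + 293.4 + 351.9 = 1,152 kWh
Cost = 1,152 kWh × $0.184 = $211.97

$211.97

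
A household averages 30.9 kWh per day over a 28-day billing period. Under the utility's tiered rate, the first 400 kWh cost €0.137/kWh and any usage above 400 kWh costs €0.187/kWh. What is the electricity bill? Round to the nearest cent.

€141.79

Usage = 30.9 kWh/day × 28 days = 865.2 kWh
First 400 kWh × €0.137 = €54.80
Remaining 465.2 kWh × €0.187 = €86.99
Total = €141.79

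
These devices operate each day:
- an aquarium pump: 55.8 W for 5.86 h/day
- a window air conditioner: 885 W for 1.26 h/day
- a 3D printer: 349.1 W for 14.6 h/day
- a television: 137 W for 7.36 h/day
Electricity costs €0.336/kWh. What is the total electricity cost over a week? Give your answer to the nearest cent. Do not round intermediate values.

€17.75

aquarium pump: 55.8 W × 5.86 h × 7 d = 2,289 Wh = 2.289 kWh
window air conditioner: 885 W × 1.26 h × 7 d = 7,806 Wh = 7.806 kWh
3D printer: 349.1 W × 14.6 h × 7 d = 35,678 Wh = 35.68 kWh
television: 137 W × 7.36 h × 7 d = 7,058 Wh = 7.058 kWh
Total energy = 2.289 + 7.806 + 35.68 + 7.058 = 52.83 kWh
Cost = 52.83 kWh × €0.336 = €17.75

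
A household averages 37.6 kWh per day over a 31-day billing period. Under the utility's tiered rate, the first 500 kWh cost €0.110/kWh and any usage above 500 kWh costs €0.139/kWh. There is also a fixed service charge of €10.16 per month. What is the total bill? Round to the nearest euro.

€158

Usage = 37.6 kWh/day × 31 days = 1165.6 kWh
First 500 kWh × €0.110 = €55.00
Remaining 665.6 kWh × €0.139 = €92.52
Energy charge = €147.52; + service €10.16 = €157.68 ≈ €158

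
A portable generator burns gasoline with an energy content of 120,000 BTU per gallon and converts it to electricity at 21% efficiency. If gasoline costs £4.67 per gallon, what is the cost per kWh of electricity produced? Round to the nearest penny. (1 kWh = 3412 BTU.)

£0.63

Electrical output per gallon = 120,000 BTU × 0.21 / 3412 BTU/kWh = 7.386 kWh
Cost per kWh = £4.67 / 7.386 kWh = £0.632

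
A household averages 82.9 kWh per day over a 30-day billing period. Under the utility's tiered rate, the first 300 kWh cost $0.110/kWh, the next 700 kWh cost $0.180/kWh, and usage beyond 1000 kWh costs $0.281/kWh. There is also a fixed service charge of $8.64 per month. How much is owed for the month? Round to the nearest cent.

Usage = 82.9 kWh/day × 30 days = 2487 kWh
First 300 kWh × $0.110 = $33.00
Next 700 kWh × $0.180 = $126.00
Remaining 1487 kWh × $0.281 = $417.85
Energy charge = $576.85; + service $8.64 = $585.49

$585.49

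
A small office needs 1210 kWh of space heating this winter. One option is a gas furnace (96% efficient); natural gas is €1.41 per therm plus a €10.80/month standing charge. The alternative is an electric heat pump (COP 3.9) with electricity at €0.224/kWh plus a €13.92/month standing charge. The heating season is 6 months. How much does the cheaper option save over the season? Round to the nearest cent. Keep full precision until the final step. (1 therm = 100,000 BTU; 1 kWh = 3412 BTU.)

Heat load = 1210 kWh × 3412 = 4,128,520 BTU
Gas: input = 4,128,520 / 0.96 = 4,300,542 BTU = 43.01 therm → 43.01 × €1.41 = €60.64; + 6 × €10.80 standing = €125.44
Heat pump: 4,128,520 BTU / 3412 = 1,210 kWh heat; / 3.9 = 310.3 kWh in → × €0.224 = €69.50; + 6 × €13.92 standing = €153.02
Difference = |€125.44 − €153.02| = €27.58

€27.58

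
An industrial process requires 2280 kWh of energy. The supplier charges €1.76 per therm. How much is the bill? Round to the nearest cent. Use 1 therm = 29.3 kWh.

€136.96

2280 kWh × (0.03413 therm/kWh) = 77.82 therm
Cost = 77.82 therm × €1.76/therm = €136.96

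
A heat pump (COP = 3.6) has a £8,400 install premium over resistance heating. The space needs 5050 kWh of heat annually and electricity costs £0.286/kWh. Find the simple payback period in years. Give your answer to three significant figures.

8.05 years

Resistance: 5050 kWh × £0.286 = £1,444.30/yr
Heat pump: 5050 / 3.6 = 1403 kWh in → × £0.286 = £401.19/yr
Annual savings = £1,043.11
Payback = £8,400 / £1,043.11 = 8.05 years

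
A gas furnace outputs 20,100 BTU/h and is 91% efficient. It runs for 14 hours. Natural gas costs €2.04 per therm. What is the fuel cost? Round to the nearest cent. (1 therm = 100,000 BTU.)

€6.31

Heat delivered = 20,100 BTU/h × 14 h = 281,400 BTU
Gas input = 281,400 / 0.91 = 309,231 BTU
= 309,231 / 100,000 = 3.092 therm
Cost = 3.092 × €2.04/therm = €6.31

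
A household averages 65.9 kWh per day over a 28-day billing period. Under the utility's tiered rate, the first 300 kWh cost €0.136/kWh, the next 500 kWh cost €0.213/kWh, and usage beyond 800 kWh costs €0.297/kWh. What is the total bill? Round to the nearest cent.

€457.72

Usage = 65.9 kWh/day × 28 days = 1845.2 kWh
First 300 kWh × €0.136 = €40.80
Next 500 kWh × €0.213 = €106.50
Remaining 1045.2 kWh × €0.297 = €310.42
Total = €457.72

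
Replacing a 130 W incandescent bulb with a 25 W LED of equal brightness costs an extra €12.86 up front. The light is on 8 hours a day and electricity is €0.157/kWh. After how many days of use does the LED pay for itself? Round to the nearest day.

98 days

Power saved = 130 − 25 = 105 W
Daily energy saved = 105 W × 8 h = 840 Wh = 0.84 kWh
Daily savings = 0.84 × €0.157 = €0.1319
Payback = €12.86 / €0.1319 per day = 97.51 days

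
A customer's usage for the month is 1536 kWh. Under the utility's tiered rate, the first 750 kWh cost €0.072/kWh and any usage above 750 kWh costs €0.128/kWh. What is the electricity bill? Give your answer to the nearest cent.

€154.61

First 750 kWh × €0.072 = €54.00
Remaining 786 kWh × €0.128 = €100.61
Total = €154.61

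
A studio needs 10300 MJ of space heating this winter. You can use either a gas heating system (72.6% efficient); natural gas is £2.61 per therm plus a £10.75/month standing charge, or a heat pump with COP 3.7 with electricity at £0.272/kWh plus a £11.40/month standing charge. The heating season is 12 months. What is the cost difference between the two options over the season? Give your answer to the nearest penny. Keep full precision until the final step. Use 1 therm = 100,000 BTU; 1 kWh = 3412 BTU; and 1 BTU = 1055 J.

Heat load = 10300 MJ = 10,300,000,000 J / 1055 = 9,763,033 BTU
Gas: input = 9,763,033 / 0.726 = 13,447,704 BTU = 134.5 therm → 134.5 × £2.61 = £350.99; + 12 × £10.75 standing = £479.99
Heat pump: 9,763,033 BTU / 3412 = 2,861 kWh heat; / 3.7 = 773.3 kWh in → × £0.272 = £210.35; + 12 × £11.40 standing = £347.15
Difference = |£479.99 − £347.15| = £132.83

£132.83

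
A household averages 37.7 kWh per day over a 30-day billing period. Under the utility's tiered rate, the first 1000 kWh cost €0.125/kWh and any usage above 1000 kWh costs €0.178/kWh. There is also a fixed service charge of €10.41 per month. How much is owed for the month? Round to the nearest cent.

€158.73

Usage = 37.7 kWh/day × 30 days = 1131 kWh
First 1000 kWh × €0.125 = €125.00
Remaining 131 kWh × €0.178 = €23.32
Energy charge = €148.32; + service €10.41 = €158.73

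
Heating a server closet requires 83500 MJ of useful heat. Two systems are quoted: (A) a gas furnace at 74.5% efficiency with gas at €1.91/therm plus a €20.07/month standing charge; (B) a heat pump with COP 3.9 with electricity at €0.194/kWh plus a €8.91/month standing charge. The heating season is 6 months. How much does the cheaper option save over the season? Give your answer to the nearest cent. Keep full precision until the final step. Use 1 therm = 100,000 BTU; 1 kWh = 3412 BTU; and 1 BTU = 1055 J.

€942.21

Heat load = 83500 MJ = 83,500,000,000 J / 1055 = 79,146,919 BTU
Gas: input = 79,146,919 / 0.745 = 106,237,476 BTU = 1,062 therm → 1,062 × €1.91 = €2,029.14; + 6 × €20.07 standing = €2,149.56
Heat pump: 79,146,919 BTU / 3412 = 23,200 kWh heat; / 3.9 = 5,948 kWh in → × €0.194 = €1,153.88; + 6 × €8.91 standing = €1,207.34
Difference = |€2,149.56 − €1,207.34| = €942.21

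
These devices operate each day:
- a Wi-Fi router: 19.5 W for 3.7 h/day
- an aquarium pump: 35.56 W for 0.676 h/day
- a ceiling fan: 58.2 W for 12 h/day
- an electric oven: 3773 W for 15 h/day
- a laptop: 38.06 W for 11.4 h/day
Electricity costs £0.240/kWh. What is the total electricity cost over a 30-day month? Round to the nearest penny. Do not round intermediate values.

Wi-Fi router: 19.5 W × 3.7 h × 30 d = 2,164 Wh = 2.164 kWh
aquarium pump: 35.56 W × 0.676 h × 30 d = 721 Wh = 0.7212 kWh
ceiling fan: 58.2 W × 12 h × 30 d = 20,952 Wh = 20.95 kWh
electric oven: 3773 W × 15 h × 30 d = 1,697,850 Wh = 1,698 kWh
laptop: 38.06 W × 11.4 h × 30 d = 13,017 Wh = 13.02 kWh
Total energy = 2.164 + 0.7212 + 20.95 + 1,698 + 13.02 = 1,735 kWh
Cost = 1,735 kWh × £0.240 = £416.33

£416.33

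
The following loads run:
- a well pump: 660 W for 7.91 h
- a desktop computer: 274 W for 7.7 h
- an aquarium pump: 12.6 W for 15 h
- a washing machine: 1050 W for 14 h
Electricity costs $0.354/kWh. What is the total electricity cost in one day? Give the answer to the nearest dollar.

$8

well pump: 660 W × 7.91 h = 5,221 Wh = 5.221 kWh
desktop computer: 274 W × 7.7 h = 2,110 Wh = 2.11 kWh
aquarium pump: 12.6 W × 15 h = 189 Wh = 0.189 kWh
washing machine: 1050 W × 14 h = 14,700 Wh = 14.7 kWh
Total energy = 5.221 + 2.11 + 0.189 + 14.7 = 22.22 kWh
Cost = 22.22 kWh × $0.354 = $7.87 ≈ $8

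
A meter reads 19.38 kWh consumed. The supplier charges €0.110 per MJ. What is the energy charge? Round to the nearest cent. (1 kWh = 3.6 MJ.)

€7.67

19.38 kWh × (3.6 MJ/kWh) = 69.77 MJ
Cost = 69.77 MJ × €0.110/MJ = €7.67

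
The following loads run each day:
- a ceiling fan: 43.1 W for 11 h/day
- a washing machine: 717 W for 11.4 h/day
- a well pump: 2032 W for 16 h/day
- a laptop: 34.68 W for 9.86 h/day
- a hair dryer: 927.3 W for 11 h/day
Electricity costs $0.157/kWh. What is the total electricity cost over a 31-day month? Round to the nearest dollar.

ceiling fan: 43.1 W × 11 h × 31 d = 14,697 Wh = 14.7 kWh
washing machine: 717 W × 11.4 h × 31 d = 253,388 Wh = 253.4 kWh
well pump: 2032 W × 16 h × 31 d = 1,007,872 Wh = 1,008 kWh
laptop: 34.68 W × 9.86 h × 31 d = 10,600 Wh = 10.6 kWh
hair dryer: 927.3 W × 11 h × 31 d = 316,209 Wh = 316.2 kWh
Total energy = 14.7 + 253.4 + 1,008 + 10.6 + 316.2 = 1,603 kWh
Cost = 1,603 kWh × $0.157 = $251.63 ≈ $252

$252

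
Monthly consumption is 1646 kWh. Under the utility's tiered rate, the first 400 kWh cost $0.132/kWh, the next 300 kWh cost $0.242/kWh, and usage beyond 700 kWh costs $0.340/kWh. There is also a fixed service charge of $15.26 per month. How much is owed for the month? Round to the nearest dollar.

First 400 kWh × $0.132 = $52.80
Next 300 kWh × $0.242 = $72.60
Remaining 946 kWh × $0.340 = $321.64
Energy charge = $447.04; + service $15.26 = $462.30 ≈ $462

$462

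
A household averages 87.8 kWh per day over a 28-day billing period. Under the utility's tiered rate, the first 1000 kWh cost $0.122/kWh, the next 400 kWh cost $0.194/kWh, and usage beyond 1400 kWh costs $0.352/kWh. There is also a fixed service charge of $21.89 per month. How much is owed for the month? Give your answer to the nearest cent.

Usage = 87.8 kWh/day × 28 days = 2458.4 kWh
First 1000 kWh × $0.122 = $122.00
Next 400 kWh × $0.194 = $77.60
Remaining 1058.4 kWh × $0.352 = $372.56
Energy charge = $572.16; + service $21.89 = $594.05

$594.05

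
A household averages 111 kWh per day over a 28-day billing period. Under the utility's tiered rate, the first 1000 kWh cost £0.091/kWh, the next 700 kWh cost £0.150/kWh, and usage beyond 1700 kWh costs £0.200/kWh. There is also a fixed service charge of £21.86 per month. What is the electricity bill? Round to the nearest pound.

Usage = 111 kWh/day × 28 days = 3108 kWh
First 1000 kWh × £0.091 = £91.00
Next 700 kWh × £0.150 = £105.00
Remaining 1408 kWh × £0.200 = £281.60
Energy charge = £477.60; + service £21.86 = £499.46 ≈ £499

£499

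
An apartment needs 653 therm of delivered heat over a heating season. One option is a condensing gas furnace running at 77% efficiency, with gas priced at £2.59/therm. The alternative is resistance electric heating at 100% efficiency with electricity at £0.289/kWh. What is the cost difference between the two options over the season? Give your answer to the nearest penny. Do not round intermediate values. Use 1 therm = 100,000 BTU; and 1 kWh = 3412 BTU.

£3334.52

Heat load = 653 therm × 100,000 = 65,300,000 BTU
Gas: input = 65,300,000 / 0.77 = 84,805,195 BTU = 848.1 therm → 848.1 × £2.59 = £2,196.45
Electric: 65,300,000 BTU / 3412 = 19,140 kWh → × £0.289 = £5,530.98
Difference = |£2,196.45 − £5,530.98| = £3,334.52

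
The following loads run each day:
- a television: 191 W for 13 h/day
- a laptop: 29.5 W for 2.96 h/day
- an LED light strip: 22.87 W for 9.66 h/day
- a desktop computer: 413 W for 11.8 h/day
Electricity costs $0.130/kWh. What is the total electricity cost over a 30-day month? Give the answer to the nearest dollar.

television: 191 W × 13 h × 30 d = 74,490 Wh = 74.49 kWh
laptop: 29.5 W × 2.96 h × 30 d = 2,620 Wh = 2.62 kWh
LED light strip: 22.87 W × 9.66 h × 30 d = 6,628 Wh = 6.628 kWh
desktop computer: 413 W × 11.8 h × 30 d = 146,202 Wh = 146.2 kWh
Total energy = 74.49 + 2.62 + 6.628 + 146.2 = 229.9 kWh
Cost = 229.9 kWh × $0.130 = $29.89 ≈ $30

$30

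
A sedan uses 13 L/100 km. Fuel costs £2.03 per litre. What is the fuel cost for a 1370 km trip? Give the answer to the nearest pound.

Fuel = 13 L/100 km × 1370 km / 100 = 178.1 L
Cost = 178.1 L × £2.03/L = £361.54 ≈ £362

£362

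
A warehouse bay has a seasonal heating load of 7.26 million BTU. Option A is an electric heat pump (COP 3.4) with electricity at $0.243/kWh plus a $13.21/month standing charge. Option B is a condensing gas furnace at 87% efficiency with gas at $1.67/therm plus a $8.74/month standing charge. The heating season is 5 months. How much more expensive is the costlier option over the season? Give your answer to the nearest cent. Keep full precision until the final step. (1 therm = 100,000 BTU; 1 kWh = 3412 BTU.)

$35.07

Heat load = 7.26 × 10⁶ BTU = 7,260,000 BTU
Gas: input = 7,260,000 / 0.87 = 8,344,828 BTU = 83.45 therm → 83.45 × $1.67 = $139.36; + 5 × $8.74 standing = $183.06
Heat pump: 7,260,000 BTU / 3412 = 2,128 kWh heat; / 3.4 = 625.8 kWh in → × $0.243 = $152.07; + 5 × $13.21 standing = $218.12
Difference = |$183.06 − $218.12| = $35.07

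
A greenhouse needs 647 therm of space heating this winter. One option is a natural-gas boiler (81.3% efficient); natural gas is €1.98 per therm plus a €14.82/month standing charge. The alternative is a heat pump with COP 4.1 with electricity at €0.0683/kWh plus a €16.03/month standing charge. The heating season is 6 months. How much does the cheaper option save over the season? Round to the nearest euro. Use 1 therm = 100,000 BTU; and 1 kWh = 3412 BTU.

Heat load = 647 therm × 100,000 = 64,700,000 BTU
Gas: input = 64,700,000 / 0.813 = 79,581,796 BTU = 795.8 therm → 795.8 × €1.98 = €1,575.72; + 6 × €14.82 standing = €1,664.64
Heat pump: 64,700,000 BTU / 3412 = 18,960 kWh heat; / 4.1 = 4,625 kWh in → × €0.0683 = €315.89; + 6 × €16.03 standing = €412.07
Difference = |€1,664.64 − €412.07| = €1,252.57 ≈ €1253

€1253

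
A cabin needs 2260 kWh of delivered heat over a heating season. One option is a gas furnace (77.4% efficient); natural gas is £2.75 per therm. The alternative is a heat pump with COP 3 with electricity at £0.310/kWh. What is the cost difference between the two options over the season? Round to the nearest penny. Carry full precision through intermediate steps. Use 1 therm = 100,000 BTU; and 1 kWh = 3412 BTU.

Heat load = 2260 kWh × 3412 = 7,711,120 BTU
Gas: input = 7,711,120 / 0.774 = 9,962,687 BTU = 99.63 therm → 99.63 × £2.75 = £273.97
Heat pump: 7,711,120 BTU / 3412 = 2,260 kWh heat; / 3 = 753.3 kWh in → × £0.310 = £233.53
Difference = |£273.97 − £233.53| = £40.44

£40.44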